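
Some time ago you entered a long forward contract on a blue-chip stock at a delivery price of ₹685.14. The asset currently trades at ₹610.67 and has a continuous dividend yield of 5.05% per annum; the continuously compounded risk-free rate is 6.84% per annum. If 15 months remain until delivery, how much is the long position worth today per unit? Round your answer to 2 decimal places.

Current fair forward for the remaining 15 months: F = S·e^((r − q)·T), (r − q) = 0.0684 − 0.0505 = 0.0179
F = 610.67 · e^(0.0179 × 15/12) = 610.67 × 1.022627 = 624.4876
Value of long forward = (F − K)·e^(−rT) = (624.4876 − 685.14) · e^(−0.0684·15/12)
= -60.6524 × 0.918053 = -55.68

-₹55.68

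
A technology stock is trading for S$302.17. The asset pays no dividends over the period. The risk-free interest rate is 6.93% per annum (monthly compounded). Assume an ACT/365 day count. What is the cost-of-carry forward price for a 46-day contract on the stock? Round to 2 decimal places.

S$304.81

F = S · (1+r/12)^(12T)
= 302.17 × 1.008747
F = S$304.81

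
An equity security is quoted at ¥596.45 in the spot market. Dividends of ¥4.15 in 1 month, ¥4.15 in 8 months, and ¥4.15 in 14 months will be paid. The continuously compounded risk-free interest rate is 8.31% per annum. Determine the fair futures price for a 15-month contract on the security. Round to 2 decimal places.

PV(dividends) I = 4.15·e^(−0.0831·1/12) + 4.15·e^(−0.0831·8/12) + 4.15·e^(−0.0831·14/12)
I = 4.1214 + 3.9263 + 3.7665 = 11.8142
F = (S − I)·e^(rT) = (596.45 − 11.8142) · e^(0.0831·15/12)
= 584.6358 · e^0.103875 = 584.6358 × 1.109462 = ¥648.63

¥648.63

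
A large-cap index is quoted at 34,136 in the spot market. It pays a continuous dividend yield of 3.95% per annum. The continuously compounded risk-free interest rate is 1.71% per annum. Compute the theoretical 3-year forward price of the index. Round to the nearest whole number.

F = S·e^((r − q)T) = 34136 · e^((0.0171 − 0.0395) × 3)
= 34136 · e^-0.067200 = 34136 × 0.935008
F = 31,917

31,917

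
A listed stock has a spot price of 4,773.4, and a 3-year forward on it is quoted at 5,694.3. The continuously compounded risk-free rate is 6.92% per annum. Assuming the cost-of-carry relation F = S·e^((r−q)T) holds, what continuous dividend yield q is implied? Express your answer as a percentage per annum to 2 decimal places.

From F = S·e^((r−q)T): (r − q) = ln(F/S)/T
ln(5694.3/4773.4) = ln(1.192923) = 0.176407
(r − q) = 0.176407 / (3) = 0.058802
q = r − ln(F/S)/T = 0.0692 − 0.058802 = 0.010398
q = 1.04%

1.04%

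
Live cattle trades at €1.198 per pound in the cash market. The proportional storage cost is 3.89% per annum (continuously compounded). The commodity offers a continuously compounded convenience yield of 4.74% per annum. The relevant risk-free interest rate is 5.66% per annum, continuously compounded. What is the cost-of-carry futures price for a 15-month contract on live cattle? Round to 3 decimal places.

€1.272 per pound

Net carry = r + u − y = 0.0566 + 0.0389 − 0.0474 = 0.0481
F = S·e^((r+u−y)T) = 1.198 · e^(0.0481 × 15/12) = 1.198 · e^0.060125
= 1.198 × 1.061969 = €1.272 per pound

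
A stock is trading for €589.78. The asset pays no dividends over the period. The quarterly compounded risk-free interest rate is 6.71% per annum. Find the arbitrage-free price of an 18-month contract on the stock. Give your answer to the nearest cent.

F = S · (1+r/4)^(4T)
= 589.78 × 1.104967
F = €651.69

€651.69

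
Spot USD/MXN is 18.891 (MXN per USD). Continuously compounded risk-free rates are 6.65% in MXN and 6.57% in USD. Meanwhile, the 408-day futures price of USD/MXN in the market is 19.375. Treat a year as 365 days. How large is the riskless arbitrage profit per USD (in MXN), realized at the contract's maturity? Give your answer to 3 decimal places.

Fair futures: F* = S·e^(carry·T), with carry = (r_MXN − r_USD) = 0.0665 − 0.0657 = 0.0008
F* = 18.891 · e^(0.0008 × 408/365) = 18.891 · e^0.000894 = 18.891 × 1.000894 = 18.9079
Market 19.375 > fair 18.9079: forward overpriced → cash-and-carry (buy spot, short the forward).
At maturity, profit = |F_mkt − F*| = |19.375 − 18.9079| = 0.467 per USD (in MXN)

0.467 per USD (in MXN)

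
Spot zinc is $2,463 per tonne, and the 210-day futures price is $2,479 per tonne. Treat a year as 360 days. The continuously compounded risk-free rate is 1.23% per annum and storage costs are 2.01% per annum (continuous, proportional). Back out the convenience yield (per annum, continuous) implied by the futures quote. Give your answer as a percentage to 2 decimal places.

F = S·e^((r+u−y)T) ⇒ (r+u−y) = ln(F/S)/T
ln(2479/2463) = 0.006475; /T ⇒ 0.011100
y = r + u − ln(F/S)/T = 0.0123 + 0.0201 − 0.011100 = 0.021300
y = 2.13%

2.13%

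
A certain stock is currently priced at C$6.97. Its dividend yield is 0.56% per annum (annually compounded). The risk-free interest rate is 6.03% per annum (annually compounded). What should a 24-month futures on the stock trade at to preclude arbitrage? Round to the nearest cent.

F = S · (1+r)^T / (1+q)^T
= 6.97 × 1.124236 / 1.011231 = 6.97 × 1.111750
F = C$7.75

C$7.75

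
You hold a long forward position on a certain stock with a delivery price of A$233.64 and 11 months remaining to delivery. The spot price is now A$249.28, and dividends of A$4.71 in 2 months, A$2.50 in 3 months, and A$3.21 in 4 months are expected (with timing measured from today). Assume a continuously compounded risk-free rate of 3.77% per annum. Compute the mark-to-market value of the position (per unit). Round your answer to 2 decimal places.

PV(remaining dividends) I = 4.71·e^(−0.0377·2/12) + 2.50·e^(−0.0377·3/12) + 3.21·e^(−0.0377·4/12) = 10.3270
Current forward F = (S − I)·e^(rT) = (249.28 − 10.3270)·e^(0.0377·11/12) = 238.9530 × 1.035162 = 247.3551
Value (long) = (F − K)·e^(−rT) = (247.3551 − 233.64) × 0.966032 = 13.2492
Value = A$13.25

A$13.25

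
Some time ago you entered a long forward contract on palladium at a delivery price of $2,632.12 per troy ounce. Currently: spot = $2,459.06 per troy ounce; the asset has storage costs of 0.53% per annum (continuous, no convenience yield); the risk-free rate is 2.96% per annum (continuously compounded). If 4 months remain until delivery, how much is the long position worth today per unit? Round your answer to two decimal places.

Current fair forward for the remaining 4 months: F = S·e^((r + u)·T), (r + u) = 0.0296 + 0.0053 = 0.0349
F = 2459.06 · e^(0.0349 × 4/12) = 2459.06 × 1.01170126 = 2487.8341
Value of long forward = (F − K)·e^(−rT) = (2487.8341 − 2632.12) · e^(−0.0296·4/12)
= -144.2859 × 0.99018185 = -142.87

-$142.87 per troy ounce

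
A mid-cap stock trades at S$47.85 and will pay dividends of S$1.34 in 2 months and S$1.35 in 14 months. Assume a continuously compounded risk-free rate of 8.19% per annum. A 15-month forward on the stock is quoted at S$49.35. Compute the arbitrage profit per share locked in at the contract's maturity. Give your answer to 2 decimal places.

S$0.83 per share

PV(dividends) I = 1.34·e^(−0.0819·2/12) + 1.35·e^(−0.0819·14/12) = 2.5488
Fair forward F* = (S − I)·e^(rT) = (47.85 − 2.5488)·e^0.102375 = 45.3012 × 1.107799 = 50.1846
Market S$49.35 < fair 50.1846: forward underpriced → reverse cash-and-carry (short the stock, invest proceeds at r, pay the dividends, go long the forward).
Profit at T = |F_mkt − F*| = |49.35 − 50.1846| = S$0.83 per share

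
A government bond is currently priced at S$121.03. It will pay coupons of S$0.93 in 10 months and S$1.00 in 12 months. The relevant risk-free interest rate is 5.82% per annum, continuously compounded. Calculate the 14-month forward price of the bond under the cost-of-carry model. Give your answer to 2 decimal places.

PV(coupons) I = 0.93·e^(−0.0582·10/12) + 1.00·e^(−0.0582·12/12)
I = 0.8860 + 0.9435 = 1.8295
F = (S − I)·e^(rT) = (121.03 − 1.8295) · e^(0.0582·14/12)
= 119.2005 · e^0.067900 = 119.2005 × 1.070258 = S$127.58

S$127.58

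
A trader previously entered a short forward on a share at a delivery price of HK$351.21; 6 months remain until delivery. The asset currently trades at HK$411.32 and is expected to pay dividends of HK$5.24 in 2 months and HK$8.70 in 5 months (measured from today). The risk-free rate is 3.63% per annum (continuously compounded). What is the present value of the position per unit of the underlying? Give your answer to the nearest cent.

-HK$52.65

PV(remaining dividends) I = 5.24·e^(−0.0363·2/12) + 8.70·e^(−0.0363·5/12) = 13.7778
Current forward F = (S − I)·e^(rT) = (411.32 − 13.7778)·e^(0.0363·6/12) = 397.5422 × 1.018316 = 404.8236
Value (long) = (F − K)·e^(−rT) = (404.8236 − 351.21) × 0.982014 = 52.6493
Short position value = −(long value) = -HK$52.65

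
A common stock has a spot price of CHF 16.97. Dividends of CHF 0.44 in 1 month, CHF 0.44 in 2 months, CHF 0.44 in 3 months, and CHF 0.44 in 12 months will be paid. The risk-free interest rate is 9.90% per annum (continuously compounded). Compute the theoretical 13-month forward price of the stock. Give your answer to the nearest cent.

CHF 17.00

PV(dividends) I = 0.44·e^(−0.0990·1/12) + 0.44·e^(−0.0990·2/12) + 0.44·e^(−0.0990·3/12) + 0.44·e^(−0.0990·12/12)
I = 0.4364 + 0.4328 + 0.4292 + 0.3985 = 1.6969
F = (S − I)·e^(rT) = (16.97 − 1.6969) · e^(0.0990·13/12)
= 15.2731 · e^0.107250 = 15.2731 × 1.113213 = CHF 17.00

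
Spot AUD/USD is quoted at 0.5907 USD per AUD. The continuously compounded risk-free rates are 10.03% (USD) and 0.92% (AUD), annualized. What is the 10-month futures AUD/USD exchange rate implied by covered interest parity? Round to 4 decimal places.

0.6373

F = S·e^((r_USD − r_AUD)T) = 0.5907 · e^((0.1003 − 0.0092) × 10/12)
= 0.5907 · e^0.075917 = 0.5907 × 1.078873
F = 0.6373 USD per AUD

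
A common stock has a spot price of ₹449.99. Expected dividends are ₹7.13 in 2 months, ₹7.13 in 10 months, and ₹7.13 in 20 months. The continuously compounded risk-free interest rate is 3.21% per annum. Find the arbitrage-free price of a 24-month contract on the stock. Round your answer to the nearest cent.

PV(dividends) I = 7.13·e^(−0.0321·2/12) + 7.13·e^(−0.0321·10/12) + 7.13·e^(−0.0321·20/12)
I = 7.0920 + 6.9418 + 6.7586 = 20.7924
F = (S − I)·e^(rT) = (449.99 − 20.7924) · e^(0.0321·24/12)
= 429.1976 · e^0.064200 = 429.1976 × 1.066306 = ₹457.66

₹457.66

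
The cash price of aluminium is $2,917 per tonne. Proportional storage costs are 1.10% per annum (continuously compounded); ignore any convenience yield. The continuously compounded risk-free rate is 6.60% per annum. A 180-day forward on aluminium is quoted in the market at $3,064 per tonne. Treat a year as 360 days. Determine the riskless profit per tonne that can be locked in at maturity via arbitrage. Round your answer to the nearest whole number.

$33 per tonne

Fair forward: F* = S·e^(carry·T), with carry = (r + u) = 0.0660 + 0.0110 = 0.0770
F* = 2917 · e^(0.0770 × 180/360) = 2917 · e^0.038500 = 2917 × 1.039251 = $3031.4952
Market $3064 > fair $3031.4952: forward overpriced → cash-and-carry (buy spot, short the forward).
At maturity, profit = |F_mkt − F*| = |3064 − 3031.4952| = $33 per tonne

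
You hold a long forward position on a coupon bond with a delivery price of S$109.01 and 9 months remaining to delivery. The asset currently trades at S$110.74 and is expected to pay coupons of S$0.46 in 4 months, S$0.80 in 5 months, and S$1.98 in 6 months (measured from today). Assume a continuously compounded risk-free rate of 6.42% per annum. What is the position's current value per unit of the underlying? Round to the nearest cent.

S$3.71

PV(remaining coupons) I = 0.46·e^(−0.0642·4/12) + 0.80·e^(−0.0642·5/12) + 1.98·e^(−0.0642·6/12) = 3.1466
Current forward F = (S − I)·e^(rT) = (110.74 − 3.1466)·e^(0.0642·9/12) = 107.5934 × 1.049328 = 112.9008
Value (long) = (F − K)·e^(−rT) = (112.9008 − 109.01) × 0.952991 = 3.7079
Value = S$3.71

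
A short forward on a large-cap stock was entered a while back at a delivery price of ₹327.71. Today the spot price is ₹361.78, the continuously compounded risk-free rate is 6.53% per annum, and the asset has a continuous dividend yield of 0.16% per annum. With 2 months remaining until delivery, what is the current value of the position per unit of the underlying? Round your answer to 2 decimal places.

-₹37.52

Current fair forward for the remaining 2 months: F = S·e^((r − q)·T), (r − q) = 0.0653 − 0.0016 = 0.0637
F = 361.78 · e^(0.0637 × 2/12) = 361.78 × 1.010673 = 365.6413
Value of long forward = (F − K)·e^(−rT) = (365.6413 − 327.71) · e^(−0.0653·2/12)
= 37.9313 × 0.989176 = 37.52
Short position value = −(long value) = -₹37.52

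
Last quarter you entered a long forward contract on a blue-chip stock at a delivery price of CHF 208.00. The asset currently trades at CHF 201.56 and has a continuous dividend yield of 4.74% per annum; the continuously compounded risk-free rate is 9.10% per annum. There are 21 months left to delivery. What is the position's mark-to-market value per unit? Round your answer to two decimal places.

Current fair forward for the remaining 21 months: F = S·e^((r − q)·T), (r − q) = 0.0910 − 0.0474 = 0.0436
F = 201.56 · e^(0.0436 × 21/12) = 201.56 × 1.079286 = 217.5409
Value of long forward = (F − K)·e^(−rT) = (217.5409 − 208.00) · e^(−0.0910·21/12)
= 9.5409 × 0.852783 = 8.14

CHF 8.14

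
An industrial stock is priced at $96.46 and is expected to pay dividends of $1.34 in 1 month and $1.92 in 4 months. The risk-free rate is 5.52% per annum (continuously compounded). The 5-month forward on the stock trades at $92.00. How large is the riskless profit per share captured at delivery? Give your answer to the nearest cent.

PV(dividends) I = 1.34·e^(−0.0552·1/12) + 1.92·e^(−0.0552·4/12) = 3.2188
Fair forward F* = (S − I)·e^(rT) = (96.46 − 3.2188)·e^0.023000 = 93.2412 × 1.023267 = 95.4106
Market $92.00 < fair 95.4106: forward underpriced → reverse cash-and-carry (short the stock, invest proceeds at r, pay the dividends, go long the forward).
Profit at T = |F_mkt − F*| = |92.00 − 95.4106| = $3.41 per share

$3.41 per share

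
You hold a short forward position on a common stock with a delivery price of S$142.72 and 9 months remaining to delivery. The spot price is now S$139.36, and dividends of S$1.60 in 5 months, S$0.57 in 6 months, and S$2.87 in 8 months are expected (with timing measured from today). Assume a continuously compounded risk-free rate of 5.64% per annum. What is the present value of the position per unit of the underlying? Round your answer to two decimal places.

PV(remaining dividends) I = 1.60·e^(−0.0564·5/12) + 0.57·e^(−0.0564·6/12) + 2.87·e^(−0.0564·8/12) = 4.8811
Current forward F = (S − I)·e^(rT) = (139.36 − 4.8811)·e^(0.0564·9/12) = 134.4789 × 1.043207 = 140.2893
Value (long) = (F − K)·e^(−rT) = (140.2893 − 142.72) × 0.958582 = -2.3300
Short position value = −(long value) = S$2.33

S$2.33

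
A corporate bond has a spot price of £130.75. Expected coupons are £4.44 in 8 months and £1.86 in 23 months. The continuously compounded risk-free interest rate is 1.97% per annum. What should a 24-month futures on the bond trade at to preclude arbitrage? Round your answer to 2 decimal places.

PV(coupons) I = 4.44·e^(−0.0197·8/12) + 1.86·e^(−0.0197·23/12)
I = 4.3821 + 1.7911 = 6.1732
F = (S − I)·e^(rT) = (130.75 − 6.1732) · e^(0.0197·24/12)
= 124.5768 · e^0.039400 = 124.5768 × 1.040186 = £129.58

£129.58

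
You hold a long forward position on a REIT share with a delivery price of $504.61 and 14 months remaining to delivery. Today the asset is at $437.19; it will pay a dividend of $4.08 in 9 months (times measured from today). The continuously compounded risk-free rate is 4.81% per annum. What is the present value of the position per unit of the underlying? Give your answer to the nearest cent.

PV(remaining dividends) I = 4.08·e^(−0.0481·9/12) = 3.9354
Current forward F = (S − I)·e^(rT) = (437.19 − 3.9354)·e^(0.0481·14/12) = 433.2546 × 1.057721 = 458.2625
Value (long) = (F − K)·e^(−rT) = (458.2625 − 504.61) × 0.945429 = -43.8183
Value = -$43.82

-$43.82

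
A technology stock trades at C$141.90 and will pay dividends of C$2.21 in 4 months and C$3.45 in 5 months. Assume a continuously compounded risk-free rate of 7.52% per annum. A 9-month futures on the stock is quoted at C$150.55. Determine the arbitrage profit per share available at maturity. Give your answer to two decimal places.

C$6.23 per share

PV(dividends) I = 2.21·e^(−0.0752·4/12) + 3.45·e^(−0.0752·5/12) = 5.4989
Fair futures F* = (S − I)·e^(rT) = (141.90 − 5.4989)·e^0.056400 = 136.4011 × 1.058021 = 144.3152
Market C$150.55 > fair 144.3152: forward overpriced → cash-and-carry (borrow at r, buy the stock and collect the dividends, short the forward).
Profit at T = |F_mkt − F*| = |150.55 − 144.3152| = C$6.23 per share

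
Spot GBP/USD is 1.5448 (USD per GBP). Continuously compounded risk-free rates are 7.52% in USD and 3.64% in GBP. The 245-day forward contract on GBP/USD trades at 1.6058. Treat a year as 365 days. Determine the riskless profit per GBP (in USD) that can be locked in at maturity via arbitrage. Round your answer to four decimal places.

Fair forward: F* = S·e^(carry·T), with carry = (r_USD − r_GBP) = 0.0752 − 0.0364 = 0.0388
F* = 1.5448 · e^(0.0388 × 245/365) = 1.5448 · e^0.026044 = 1.5448 × 1.026386 = 1.5856
Market 1.6058 > fair 1.5856: forward overpriced → cash-and-carry (buy spot, short the forward).
At maturity, profit = |F_mkt − F*| = |1.6058 − 1.5856| = 0.0202 per GBP (in USD)

0.0202 per GBP (in USD)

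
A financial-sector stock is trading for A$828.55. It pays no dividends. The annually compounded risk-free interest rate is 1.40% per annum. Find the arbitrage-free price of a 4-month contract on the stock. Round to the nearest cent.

F = S · (1+r)^T
= 828.55 × 1.004645
F = A$832.40

A$832.40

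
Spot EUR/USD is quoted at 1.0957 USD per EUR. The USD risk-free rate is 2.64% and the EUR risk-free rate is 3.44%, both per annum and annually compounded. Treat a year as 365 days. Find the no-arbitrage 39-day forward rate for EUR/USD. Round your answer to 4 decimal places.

1.0948

By covered interest parity, F = S · (1+r_USD)^T / (1+r_EUR)^T
= 1.0957 × 1.002788 / 1.003620 = 1.0957 × 0.999171
F = 1.0948 USD per EUR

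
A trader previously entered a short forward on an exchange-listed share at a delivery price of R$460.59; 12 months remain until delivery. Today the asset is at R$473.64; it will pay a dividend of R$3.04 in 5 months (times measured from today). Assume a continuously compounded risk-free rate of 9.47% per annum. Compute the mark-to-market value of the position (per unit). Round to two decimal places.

PV(remaining dividends) I = 3.04·e^(−0.0947·5/12) = 2.9224
Current forward F = (S − I)·e^(rT) = (473.64 − 2.9224)·e^(0.0947·12/12) = 470.7176 × 1.099329 = 517.4735
Value (long) = (F − K)·e^(−rT) = (517.4735 − 460.59) × 0.909646 = 51.7438
Short position value = −(long value) = -R$51.74

-R$51.74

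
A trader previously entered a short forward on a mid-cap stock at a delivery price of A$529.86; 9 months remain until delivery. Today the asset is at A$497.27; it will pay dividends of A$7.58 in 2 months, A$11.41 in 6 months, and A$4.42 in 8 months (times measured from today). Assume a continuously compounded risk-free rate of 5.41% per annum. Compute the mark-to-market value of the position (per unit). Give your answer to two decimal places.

PV(remaining dividends) I = 7.58·e^(−0.0541·2/12) + 11.41·e^(−0.0541·6/12) + 4.42·e^(−0.0541·8/12) = 22.8809
Current forward F = (S − I)·e^(rT) = (497.27 − 22.8809)·e^(0.0541·9/12) = 474.3891 × 1.041409 = 494.0331
Value (long) = (F − K)·e^(−rT) = (494.0331 − 529.86) × 0.960237 = -34.4023
Short position value = −(long value) = A$34.40

A$34.40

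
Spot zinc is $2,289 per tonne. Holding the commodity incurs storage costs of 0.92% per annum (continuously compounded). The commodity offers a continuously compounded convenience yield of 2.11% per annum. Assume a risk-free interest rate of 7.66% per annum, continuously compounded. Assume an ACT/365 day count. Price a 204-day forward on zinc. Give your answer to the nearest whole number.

Net carry = r + u − y = 0.0766 + 0.0092 − 0.0211 = 0.0647
F = S·e^((r+u−y)T) = 2289 · e^(0.0647 × 204/365) = 2289 · e^0.036161
= 2289 × 1.036823 = $2,373 per tonne

$2,373 per tonne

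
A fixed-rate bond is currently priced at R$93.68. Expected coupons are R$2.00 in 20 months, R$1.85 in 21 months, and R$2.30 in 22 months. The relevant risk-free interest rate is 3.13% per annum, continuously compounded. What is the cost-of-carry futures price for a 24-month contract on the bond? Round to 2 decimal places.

R$93.53

PV(coupons) I = 2.00·e^(−0.0313·20/12) + 1.85·e^(−0.0313·21/12) + 2.30·e^(−0.0313·22/12)
I = 1.8983 + 1.7514 + 2.1717 = 5.8214
F = (S − I)·e^(rT) = (93.68 − 5.8214) · e^(0.0313·24/12)
= 87.8586 · e^0.062600 = 87.8586 × 1.064601 = R$93.53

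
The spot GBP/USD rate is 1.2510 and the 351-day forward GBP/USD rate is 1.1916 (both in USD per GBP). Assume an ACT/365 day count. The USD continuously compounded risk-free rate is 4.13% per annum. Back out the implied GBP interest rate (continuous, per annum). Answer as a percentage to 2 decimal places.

9.19%

F = S·e^((r_USD − r_GBP)T) ⇒ r_GBP = r_USD − ln(F/S)/T
ln(1.1916/1.2510) = -0.048646; /(351/365) = -0.050586
r_GBP = 0.0413 + 0.050586 = 0.091886
r_GBP = 9.19%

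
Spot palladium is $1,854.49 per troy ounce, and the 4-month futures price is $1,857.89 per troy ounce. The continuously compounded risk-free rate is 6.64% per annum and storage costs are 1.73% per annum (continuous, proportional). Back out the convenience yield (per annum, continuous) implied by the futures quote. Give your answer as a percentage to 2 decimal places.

7.82%

F = S·e^((r+u−y)T) ⇒ (r+u−y) = ln(F/S)/T
ln(1857.89/1854.49) = 0.001832; /T ⇒ 0.005496
y = r + u − ln(F/S)/T = 0.0664 + 0.0173 − 0.005496 = 0.078204
y = 7.82%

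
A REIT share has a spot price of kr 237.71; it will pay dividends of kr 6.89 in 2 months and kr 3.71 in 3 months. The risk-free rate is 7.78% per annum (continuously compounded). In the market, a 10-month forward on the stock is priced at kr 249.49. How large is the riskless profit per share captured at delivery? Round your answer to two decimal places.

kr 7.00 per share

PV(dividends) I = 6.89·e^(−0.0778·2/12) + 3.71·e^(−0.0778·3/12) = 10.4398
Fair forward F* = (S − I)·e^(rT) = (237.71 − 10.4398)·e^0.064833 = 227.2702 × 1.066981 = 242.4930
Market kr 249.49 > fair 242.4930: forward overpriced → cash-and-carry (borrow at r, buy the stock and collect the dividends, short the forward).
Profit at T = |F_mkt − F*| = |249.49 − 242.4930| = kr 7.00 per share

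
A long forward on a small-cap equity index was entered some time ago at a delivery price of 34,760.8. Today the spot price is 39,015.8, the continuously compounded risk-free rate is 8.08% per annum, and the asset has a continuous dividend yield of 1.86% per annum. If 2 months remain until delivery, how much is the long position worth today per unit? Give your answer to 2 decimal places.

4599.21

Current fair forward for the remaining 2 months: F = S·e^((r − q)·T), (r − q) = 0.0808 − 0.0186 = 0.0622
F = 39015.8 · e^(0.0622 × 2/12) = 39015.8 × 1.01042059 = 39422.3677
Value of long forward = (F − K)·e^(−rT) = (39422.3677 − 34760.8) · e^(−0.0808·2/12)
= 4661.5677 × 0.98662360 = 4599.21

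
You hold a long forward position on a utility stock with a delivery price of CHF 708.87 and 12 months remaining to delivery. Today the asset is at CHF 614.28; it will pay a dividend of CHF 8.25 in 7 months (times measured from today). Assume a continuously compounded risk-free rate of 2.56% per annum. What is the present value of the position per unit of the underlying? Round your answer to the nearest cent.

-CHF 84.80

PV(remaining dividends) I = 8.25·e^(−0.0256·7/12) = 8.1277
Current forward F = (S − I)·e^(rT) = (614.28 − 8.1277)·e^(0.0256·12/12) = 606.1523 × 1.025930 = 621.8698
Value (long) = (F − K)·e^(−rT) = (621.8698 − 708.87) × 0.974725 = -84.8013
Value = -CHF 84.80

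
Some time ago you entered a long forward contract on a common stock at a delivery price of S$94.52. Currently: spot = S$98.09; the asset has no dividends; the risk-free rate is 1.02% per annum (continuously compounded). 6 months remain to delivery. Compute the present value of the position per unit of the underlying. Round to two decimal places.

Current fair forward for the remaining 6 months: F = S·e^(r·T), r = 0.0102
F = 98.09 · e^(0.0102 × 6/12) = 98.09 × 1.005113 = 98.5915
Value of long forward = (F − K)·e^(−rT) = (98.5915 − 94.52) · e^(−0.0102·6/12)
= 4.0715 × 0.994913 = 4.05

S$4.05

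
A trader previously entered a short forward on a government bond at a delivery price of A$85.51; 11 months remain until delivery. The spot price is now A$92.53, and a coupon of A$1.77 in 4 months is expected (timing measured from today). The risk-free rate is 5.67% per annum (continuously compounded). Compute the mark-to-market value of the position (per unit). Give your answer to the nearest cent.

-A$9.61

PV(remaining coupons) I = 1.77·e^(−0.0567·4/12) = 1.7369
Current forward F = (S − I)·e^(rT) = (92.53 − 1.7369)·e^(0.0567·11/12) = 90.7931 × 1.053349 = 95.6368
Value (long) = (F − K)·e^(−rT) = (95.6368 − 85.51) × 0.949353 = 9.6139
Short position value = −(long value) = -A$9.61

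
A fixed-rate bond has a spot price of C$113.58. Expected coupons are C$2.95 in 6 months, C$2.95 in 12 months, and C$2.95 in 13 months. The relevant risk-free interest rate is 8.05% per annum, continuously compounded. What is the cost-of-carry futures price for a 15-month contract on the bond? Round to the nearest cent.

C$116.47

PV(coupons) I = 2.95·e^(−0.0805·6/12) + 2.95·e^(−0.0805·12/12) + 2.95·e^(−0.0805·13/12)
I = 2.8336 + 2.7218 + 2.7036 = 8.2590
F = (S − I)·e^(rT) = (113.58 − 8.2590) · e^(0.0805·15/12)
= 105.3210 · e^0.100625 = 105.3210 × 1.105862 = C$116.47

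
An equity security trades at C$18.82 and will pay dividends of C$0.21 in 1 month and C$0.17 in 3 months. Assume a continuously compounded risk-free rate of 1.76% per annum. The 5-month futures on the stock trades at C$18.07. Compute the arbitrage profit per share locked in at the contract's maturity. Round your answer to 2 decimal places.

C$0.51 per share

PV(dividends) I = 0.21·e^(−0.0176·1/12) + 0.17·e^(−0.0176·3/12) = 0.3789
Fair futures F* = (S − I)·e^(rT) = (18.82 − 0.3789)·e^0.007333 = 18.4411 × 1.007360 = 18.5768
Market C$18.07 < fair 18.5768: forward underpriced → reverse cash-and-carry (short the stock, invest proceeds at r, pay the dividends, go long the forward).
Profit at T = |F_mkt − F*| = |18.07 − 18.5768| = C$0.51 per share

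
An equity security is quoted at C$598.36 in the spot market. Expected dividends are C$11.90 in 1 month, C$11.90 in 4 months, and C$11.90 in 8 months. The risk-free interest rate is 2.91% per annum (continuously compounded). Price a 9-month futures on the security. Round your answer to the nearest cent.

PV(dividends) I = 11.90·e^(−0.0291·1/12) + 11.90·e^(−0.0291·4/12) + 11.90·e^(−0.0291·8/12)
I = 11.8712 + 11.7851 + 11.6714 = 35.3277
F = (S − I)·e^(rT) = (598.36 − 35.3277) · e^(0.0291·9/12)
= 563.0323 · e^0.021825 = 563.0323 × 1.022065 = C$575.46

C$575.46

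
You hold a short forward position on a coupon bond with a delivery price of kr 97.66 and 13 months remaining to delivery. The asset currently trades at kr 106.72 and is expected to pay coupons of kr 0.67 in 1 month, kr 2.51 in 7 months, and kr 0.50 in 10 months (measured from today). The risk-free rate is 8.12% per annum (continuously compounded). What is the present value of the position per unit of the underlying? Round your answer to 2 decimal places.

PV(remaining coupons) I = 0.67·e^(−0.0812·1/12) + 2.51·e^(−0.0812·7/12) + 0.50·e^(−0.0812·10/12) = 3.5266
Current forward F = (S − I)·e^(rT) = (106.72 − 3.5266)·e^(0.0812·13/12) = 103.1934 × 1.091952 = 112.6822
Value (long) = (F − K)·e^(−rT) = (112.6822 − 97.66) × 0.915791 = 13.7572
Short position value = −(long value) = -kr 13.76

-kr 13.76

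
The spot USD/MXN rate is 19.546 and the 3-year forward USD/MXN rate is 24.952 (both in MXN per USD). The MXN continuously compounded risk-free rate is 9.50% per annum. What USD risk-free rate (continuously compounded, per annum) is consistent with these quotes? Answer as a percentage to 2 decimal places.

1.36%

F = S·e^((r_MXN − r_USD)T) ⇒ r_USD = r_MXN − ln(F/S)/T
ln(24.952/19.546) = 0.244183; /(3) = 0.081394
r_USD = 0.0950 − 0.081394 = 0.013606
r_USD = 1.36%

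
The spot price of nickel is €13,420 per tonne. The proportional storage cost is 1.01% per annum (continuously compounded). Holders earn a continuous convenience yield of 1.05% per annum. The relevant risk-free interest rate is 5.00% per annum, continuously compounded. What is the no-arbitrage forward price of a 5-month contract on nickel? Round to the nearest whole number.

€13,700 per tonne

Net carry = r + u − y = 0.0500 + 0.0101 − 0.0105 = 0.0496
F = S·e^((r+u−y)T) = 13420 · e^(0.0496 × 5/12) = 13420 · e^0.020667
= 13420 × 1.020882 = €13,700 per tonne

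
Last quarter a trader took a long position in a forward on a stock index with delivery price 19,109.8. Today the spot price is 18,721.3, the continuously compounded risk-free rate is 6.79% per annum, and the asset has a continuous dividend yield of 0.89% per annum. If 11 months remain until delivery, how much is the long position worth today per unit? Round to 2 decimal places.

Current fair forward for the remaining 11 months: F = S·e^((r − q)·T), (r − q) = 0.0679 − 0.0089 = 0.0590
F = 18721.3 · e^(0.0590 × 11/12) = 18721.3 × 1.05557256 = 19761.6906
Value of long forward = (F − K)·e^(−rT) = (19761.6906 − 19109.8) · e^(−0.0679·11/12)
= 651.8906 × 0.93965578 = 612.55

612.55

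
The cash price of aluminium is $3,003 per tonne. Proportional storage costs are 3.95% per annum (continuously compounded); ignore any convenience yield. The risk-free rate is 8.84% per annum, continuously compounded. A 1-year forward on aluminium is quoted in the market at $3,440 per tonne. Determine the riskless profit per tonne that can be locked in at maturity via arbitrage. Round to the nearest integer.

$27 per tonne

Fair forward: F* = S·e^(carry·T), with carry = (r + u) = 0.0884 + 0.0395 = 0.1279
F* = 3003 · e^(0.1279 × 1) = 3003 · e^0.127900 = 3003 × 1.136439 = $3412.7263
Market $3440 > fair $3412.7263: forward overpriced → cash-and-carry (buy spot, short the forward).
At maturity, profit = |F_mkt − F*| = |3440 − 3412.7263| = $27 per tonne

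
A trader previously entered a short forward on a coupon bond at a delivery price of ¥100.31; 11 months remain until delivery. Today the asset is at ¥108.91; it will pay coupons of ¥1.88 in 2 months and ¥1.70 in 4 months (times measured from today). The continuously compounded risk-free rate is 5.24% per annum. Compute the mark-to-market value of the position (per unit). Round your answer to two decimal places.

-¥9.77

PV(remaining coupons) I = 1.88·e^(−0.0524·2/12) + 1.70·e^(−0.0524·4/12) = 3.5342
Current forward F = (S − I)·e^(rT) = (108.91 − 3.5342)·e^(0.0524·11/12) = 105.3758 × 1.049206 = 110.5609
Value (long) = (F − K)·e^(−rT) = (110.5609 − 100.31) × 0.953102 = 9.7702
Short position value = −(long value) = -¥9.77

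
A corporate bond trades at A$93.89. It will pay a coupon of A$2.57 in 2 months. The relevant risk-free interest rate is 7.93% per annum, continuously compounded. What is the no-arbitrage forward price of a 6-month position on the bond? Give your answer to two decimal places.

A$95.05

PV(coupons) I = 2.57·e^(−0.0793·2/12)
I = 2.5363
F = (S − I)·e^(rT) = (93.89 − 2.5363) · e^(0.0793·6/12)
= 91.3537 · e^0.039650 = 91.3537 × 1.040447 = A$95.05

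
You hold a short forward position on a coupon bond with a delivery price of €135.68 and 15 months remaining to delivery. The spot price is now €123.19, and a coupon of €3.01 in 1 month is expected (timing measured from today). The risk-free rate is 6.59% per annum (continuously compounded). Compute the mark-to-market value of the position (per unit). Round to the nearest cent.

€4.75

PV(remaining coupons) I = 3.01·e^(−0.0659·1/12) = 2.9935
Current forward F = (S − I)·e^(rT) = (123.19 − 2.9935)·e^(0.0659·15/12) = 120.1965 × 1.085863 = 130.5169
Value (long) = (F − K)·e^(−rT) = (130.5169 − 135.68) × 0.920927 = -4.7548
Short position value = −(long value) = €4.75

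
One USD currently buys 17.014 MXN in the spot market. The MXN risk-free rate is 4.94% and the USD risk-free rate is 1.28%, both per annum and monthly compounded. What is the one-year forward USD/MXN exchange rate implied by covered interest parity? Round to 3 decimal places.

By covered interest parity, F = S · (1+r_MXN/12)^(12T) / (1+r_USD/12)^(12T)
= 17.014 × 1.050534 / 1.012875 = 17.014 × 1.037180
F = 17.647 MXN per USD

17.647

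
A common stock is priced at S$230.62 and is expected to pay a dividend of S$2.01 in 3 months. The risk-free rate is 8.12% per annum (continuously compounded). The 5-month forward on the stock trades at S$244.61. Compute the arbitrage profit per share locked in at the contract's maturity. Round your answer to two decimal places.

PV(dividends) I = 2.01·e^(−0.0812·3/12) = 1.9696
Fair forward F* = (S − I)·e^(rT) = (230.62 − 1.9696)·e^0.033833 = 228.6504 × 1.034412 = 236.5187
Market S$244.61 > fair 236.5187: forward overpriced → cash-and-carry (borrow at r, buy the stock and collect the dividends, short the forward).
Profit at T = |F_mkt − F*| = |244.61 − 236.5187| = S$8.09 per share

S$8.09 per share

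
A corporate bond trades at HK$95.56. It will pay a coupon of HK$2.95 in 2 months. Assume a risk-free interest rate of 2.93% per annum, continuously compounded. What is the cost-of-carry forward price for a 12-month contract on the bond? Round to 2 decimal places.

HK$95.38

PV(coupons) I = 2.95·e^(−0.0293·2/12)
I = 2.9356
F = (S − I)·e^(rT) = (95.56 − 2.9356) · e^(0.0293·12/12)
= 92.6244 · e^0.029300 = 92.6244 × 1.029733 = HK$95.38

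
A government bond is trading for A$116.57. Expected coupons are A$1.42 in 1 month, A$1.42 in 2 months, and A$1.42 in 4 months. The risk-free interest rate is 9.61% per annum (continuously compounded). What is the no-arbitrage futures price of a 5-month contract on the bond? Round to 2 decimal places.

PV(coupons) I = 1.42·e^(−0.0961·1/12) + 1.42·e^(−0.0961·2/12) + 1.42·e^(−0.0961·4/12)
I = 1.4087 + 1.3974 + 1.3752 = 4.1813
F = (S − I)·e^(rT) = (116.57 − 4.1813) · e^(0.0961·5/12)
= 112.3887 · e^0.040042 = 112.3887 × 1.040854 = A$116.98

A$116.98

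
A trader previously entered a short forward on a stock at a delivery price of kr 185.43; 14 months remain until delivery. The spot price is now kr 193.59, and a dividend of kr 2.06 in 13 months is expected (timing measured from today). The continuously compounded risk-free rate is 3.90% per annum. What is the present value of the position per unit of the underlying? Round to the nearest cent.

PV(remaining dividends) I = 2.06·e^(−0.0390·13/12) = 1.9748
Current forward F = (S − I)·e^(rT) = (193.59 − 1.9748)·e^(0.0390·14/12) = 191.6152 × 1.046551 = 200.5351
Value (long) = (F − K)·e^(−rT) = (200.5351 − 185.43) × 0.955520 = 14.4332
Short position value = −(long value) = -kr 14.43

-kr 14.43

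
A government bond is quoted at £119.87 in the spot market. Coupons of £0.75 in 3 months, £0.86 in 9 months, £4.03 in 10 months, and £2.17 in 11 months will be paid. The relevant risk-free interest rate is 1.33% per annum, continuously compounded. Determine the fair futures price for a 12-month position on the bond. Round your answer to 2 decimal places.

£113.64

PV(coupons) I = 0.75·e^(−0.0133·3/12) + 0.86·e^(−0.0133·9/12) + 4.03·e^(−0.0133·10/12) + 2.17·e^(−0.0133·11/12)
I = 0.7475 + 0.8515 + 3.9856 + 2.1437 = 7.7283
F = (S − I)·e^(rT) = (119.87 − 7.7283) · e^(0.0133·12/12)
= 112.1417 · e^0.013300 = 112.1417 × 1.013389 = £113.64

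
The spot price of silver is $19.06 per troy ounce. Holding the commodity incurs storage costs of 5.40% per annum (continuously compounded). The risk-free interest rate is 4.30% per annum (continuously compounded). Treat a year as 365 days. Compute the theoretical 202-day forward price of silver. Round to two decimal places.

$20.11 per troy ounce

Net carry = r + u − y = 0.0430 + 0.0540 − 0.0000 = 0.0970
F = S·e^((r+u−y)T) = 19.06 · e^(0.0970 × 202/365) = 19.06 · e^0.053682
= 19.06 × 1.055149 = $20.11 per troy ounce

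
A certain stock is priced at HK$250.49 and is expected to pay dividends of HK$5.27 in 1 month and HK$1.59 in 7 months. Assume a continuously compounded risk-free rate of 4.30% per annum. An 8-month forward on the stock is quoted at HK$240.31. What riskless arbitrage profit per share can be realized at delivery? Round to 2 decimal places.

HK$10.47 per share

PV(dividends) I = 5.27·e^(−0.0430·1/12) + 1.59·e^(−0.0430·7/12) = 6.8018
Fair forward F* = (S − I)·e^(rT) = (250.49 − 6.8018)·e^0.028667 = 243.6882 × 1.029082 = 250.7751
Market HK$240.31 < fair 250.7751: forward underpriced → reverse cash-and-carry (short the stock, invest proceeds at r, pay the dividends, go long the forward).
Profit at T = |F_mkt − F*| = |240.31 − 250.7751| = HK$10.47 per share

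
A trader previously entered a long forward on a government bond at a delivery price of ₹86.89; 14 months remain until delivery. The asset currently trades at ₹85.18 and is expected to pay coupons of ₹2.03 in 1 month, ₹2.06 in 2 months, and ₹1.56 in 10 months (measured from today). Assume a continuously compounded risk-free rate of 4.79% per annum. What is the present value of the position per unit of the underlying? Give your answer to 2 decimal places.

PV(remaining coupons) I = 2.03·e^(−0.0479·1/12) + 2.06·e^(−0.0479·2/12) + 1.56·e^(−0.0479·10/12) = 5.5645
Current forward F = (S − I)·e^(rT) = (85.18 − 5.5645)·e^(0.0479·14/12) = 79.6155 × 1.057474 = 84.1913
Value (long) = (F − K)·e^(−rT) = (84.1913 − 86.89) × 0.945649 = -2.5520
Value = -₹2.55

-₹2.55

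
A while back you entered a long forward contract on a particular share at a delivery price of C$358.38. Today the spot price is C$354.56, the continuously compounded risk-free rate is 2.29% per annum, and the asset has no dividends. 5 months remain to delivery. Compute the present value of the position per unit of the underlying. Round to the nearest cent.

-C$0.42

Current fair forward for the remaining 5 months: F = S·e^(r·T), r = 0.0229
F = 354.56 · e^(0.0229 × 5/12) = 354.56 × 1.009587 = 357.9592
Value of long forward = (F − K)·e^(−rT) = (357.9592 − 358.38) · e^(−0.0229·5/12)
= -0.4208 × 0.990504 = -0.42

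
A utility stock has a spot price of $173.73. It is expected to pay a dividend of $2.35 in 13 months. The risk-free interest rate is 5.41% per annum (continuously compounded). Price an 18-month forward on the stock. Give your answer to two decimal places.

PV(dividends) I = 2.35·e^(−0.0541·13/12)
I = 2.2162
F = (S − I)·e^(rT) = (173.73 − 2.2162) · e^(0.0541·18/12)
= 171.5138 · e^0.081150 = 171.5138 × 1.084534 = $186.01

$186.01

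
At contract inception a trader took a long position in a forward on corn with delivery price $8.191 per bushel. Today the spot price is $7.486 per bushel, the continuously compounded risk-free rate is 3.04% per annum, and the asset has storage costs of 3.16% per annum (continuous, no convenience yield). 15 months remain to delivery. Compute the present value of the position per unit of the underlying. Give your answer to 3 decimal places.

-$0.098 per bushel

Current fair forward for the remaining 15 months: F = S·e^((r + u)·T), (r + u) = 0.0304 + 0.0316 = 0.0620
F = 7.486 · e^(0.0620 × 15/12) = 7.486 × 1.080582 = 8.0892
Value of long forward = (F − K)·e^(−rT) = (8.0892 − 8.191) · e^(−0.0304·15/12)
= -0.1018 × 0.962713 = -0.098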